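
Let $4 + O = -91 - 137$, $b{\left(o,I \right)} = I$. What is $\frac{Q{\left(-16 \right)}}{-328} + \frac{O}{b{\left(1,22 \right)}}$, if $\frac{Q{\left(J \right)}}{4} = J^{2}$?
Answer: $- \frac{6164}{451} \approx -13.667$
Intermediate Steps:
$Q{\left(J \right)} = 4 J^{2}$
$O = -232$ ($O = -4 - 228 = -232$)
$\frac{Q{\left(-16 \right)}}{-328} + \frac{O}{b{\left(1,22 \right)}} = \frac{4 \left(-16\right)^{2}}{-328} - \frac{232}{22} = 4 \cdot 256 \left(- \frac{1}{328}\right) - \frac{116}{11} = 1024 \left(- \frac{1}{328}\right) - \frac{116}{11} = - \frac{128}{41} - \frac{116}{11} = - \frac{6164}{451}$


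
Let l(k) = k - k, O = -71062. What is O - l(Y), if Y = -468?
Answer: -71062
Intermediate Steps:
l(k) = 0
O - l(Y) = -71062 - 1*0 = -71062 + 0 = -71062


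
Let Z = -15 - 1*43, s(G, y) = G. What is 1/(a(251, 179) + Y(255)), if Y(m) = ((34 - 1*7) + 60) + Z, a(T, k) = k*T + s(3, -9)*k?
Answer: 1/45495 ≈ 2.1980e-5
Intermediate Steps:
Z = -58 (Z = -15 - 43 = -58)
a(T, k) = 3*k + T*k (a(T, k) = k*T + 3*k = T*k + 3*k = 3*k + T*k)
Y(m) = 29 (Y(m) = ((34 - 1*7) + 60) - 58 = ((34 - 7) + 60) - 58 = (27 + 60) - 58 = 87 - 58 = 29)
1/(a(251, 179) + Y(255)) = 1/(179*(3 + 251) + 29) = 1/(179*254 + 29) = 1/(45466 + 29) = 1/45495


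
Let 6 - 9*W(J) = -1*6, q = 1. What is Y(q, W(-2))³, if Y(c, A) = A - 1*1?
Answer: 1/27 ≈ 0.037037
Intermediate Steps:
W(J) = 4/3 (W(J) = ⅔ - (-1)*6/9 = ⅔ - ⅑*(-6) = ⅔ + ⅔ = 4/3)
Y(c, A) = -1 + A (Y(c, A) = A - 1 = -1 + A)
Y(q, W(-2))³ = (-1 + 4/3)³ = (⅓)³ = 1/27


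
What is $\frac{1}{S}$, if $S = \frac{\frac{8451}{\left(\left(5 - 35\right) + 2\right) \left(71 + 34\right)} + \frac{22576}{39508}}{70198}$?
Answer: $- \frac{68794040}{2257} \approx -30480.0$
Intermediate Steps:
$S = - \frac{2257}{68794040}$ ($S = \left(\frac{8451}{\left(-30 + 2\right) 105} + 22576 \cdot \frac{1}{39508}\right) \frac{1}{70198} = \left(\frac{8451}{\left(-28\right) 105} + \frac{4}{7}\right) \frac{1}{70198} = \left(\frac{8451}{-2940} + \frac{4}{7}\right) \frac{1}{70198} = \left(8451 \left(- \frac{1}{2940}\right) + \frac{4}{7}\right) \frac{1}{70198} = \left(- \frac{2817}{980} + \frac{4}{7}\right) \frac{1}{70198} = \left(- \frac{2257}{980}\right) \frac{1}{70198} = - \frac{2257}{68794040} \approx -3.2808 \cdot 10^{-5}$)
$\frac{1}{S} = \frac{1}{- \frac{2257}{68794040}} = - \frac{68794040}{2257}$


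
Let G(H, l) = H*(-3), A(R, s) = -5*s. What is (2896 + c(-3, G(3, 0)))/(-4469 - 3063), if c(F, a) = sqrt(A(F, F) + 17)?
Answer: -724/1883 - sqrt(2)/1883 ≈ -0.38524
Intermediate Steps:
G(H, l) = -3*H
c(F, a) = sqrt(17 - 5*F) (c(F, a) = sqrt(-5*F + 17) = sqrt(17 - 5*F))
(2896 + c(-3, G(3, 0)))/(-4469 - 3063) = (2896 + sqrt(17 - 5*(-3)))/(-4469 - 3063) = (2896 + sqrt(17 + 15))/(-7532) = (2896 + sqrt(32))*(-1/7532) = (2896 + 4*sqrt(2))*(-1/7532) = -724/1883 - sqrt(2)/1883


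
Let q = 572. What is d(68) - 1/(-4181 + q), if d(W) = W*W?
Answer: 16688017/3609 ≈ 4624.0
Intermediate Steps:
d(W) = W²
d(68) - 1/(-4181 + q) = 68² - 1/(-4181 + 572) = 4624 - 1/(-3609) = 4624 - 1*(-1/3609) = 4624 + 1/3609 = 16688017/3609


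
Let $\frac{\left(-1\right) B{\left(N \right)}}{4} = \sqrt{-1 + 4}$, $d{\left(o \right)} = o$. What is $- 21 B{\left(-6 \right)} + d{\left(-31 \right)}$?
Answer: $-31 + 84 \sqrt{3} \approx 114.49$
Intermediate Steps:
$B{\left(N \right)} = - 4 \sqrt{3}$ ($B{\left(N \right)} = - 4 \sqrt{-1 + 4} = - 4 \sqrt{3}$)
$- 21 B{\left(-6 \right)} + d{\left(-31 \right)} = - 21 \left(- 4 \sqrt{3}\right) - 31 = 84 \sqrt{3} - 31 = -31 + 84 \sqrt{3}$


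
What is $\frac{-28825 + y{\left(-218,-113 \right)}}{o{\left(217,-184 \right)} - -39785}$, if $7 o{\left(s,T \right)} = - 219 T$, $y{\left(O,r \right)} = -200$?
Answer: $- \frac{203175}{318791} \approx -0.63733$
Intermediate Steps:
$o{\left(s,T \right)} = - \frac{219 T}{7}$ ($o{\left(s,T \right)} = \frac{\left(-219\right) T}{7} = - \frac{219 T}{7}$)
$\frac{-28825 + y{\left(-218,-113 \right)}}{o{\left(217,-184 \right)} - -39785} = \frac{-28825 - 200}{\left(- \frac{219}{7}\right) \left(-184\right) - -39785} = - \frac{29025}{\frac{40296}{7} + 39785} = - \frac{29025}{\frac{318791}{7}} = \left(-29025\right) \frac{7}{318791} = - \frac{203175}{318791}$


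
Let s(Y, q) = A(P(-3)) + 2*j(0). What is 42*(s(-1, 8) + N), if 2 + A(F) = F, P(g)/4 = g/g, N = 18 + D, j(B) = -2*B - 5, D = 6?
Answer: 672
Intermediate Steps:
j(B) = -5 - 2*B
N = 24 (N = 18 + 6 = 24)
P(g) = 4 (P(g) = 4*(g/g) = 4*1 = 4)
A(F) = -2 + F
s(Y, q) = -8 (s(Y, q) = (-2 + 4) + 2*(-5 - 2*0) = 2 + 2*(-5 + 0) = 2 + 2*(-5) = 2 - 10 = -8)
42*(s(-1, 8) + N) = 42*(-8 + 24) = 42*16 = 672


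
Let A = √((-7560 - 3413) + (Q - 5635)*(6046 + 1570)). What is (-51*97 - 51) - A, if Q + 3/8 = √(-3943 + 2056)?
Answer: -4998 - √(-42929989 + 7616*I*√1887) ≈ -5023.3 - 6552.1*I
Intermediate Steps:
Q = -3/8 + I*√1887 (Q = -3/8 + √(-3943 + 2056) = -3/8 + √(-1887) = -3/8 + I*√1887 ≈ -0.375 + 43.44*I)
A = √(-42929989 + 7616*I*√1887) (A = √((-7560 - 3413) + ((-3/8 + I*√1887) - 5635)*(6046 + 1570)) = √(-10973 + (-45083/8 + I*√1887)*7616) = √(-10973 + (-42919016 + 7616*I*√1887)) = √(-42929989 + 7616*I*√1887) ≈ 25.25 + 6552.1*I)
(-51*97 - 51) - A = (-51*97 - 51) - √(-42929989 + 7616*I*√1887) = (-4947 - 51) - √(-42929989 + 7616*I*√1887) = -4998 - √(-42929989 + 7616*I*√1887)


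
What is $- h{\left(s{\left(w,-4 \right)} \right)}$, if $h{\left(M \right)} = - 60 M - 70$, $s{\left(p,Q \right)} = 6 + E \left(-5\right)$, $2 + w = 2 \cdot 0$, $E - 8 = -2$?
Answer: $-1370$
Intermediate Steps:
$E = 6$ ($E = 8 - 2 = 6$)
$w = -2$ ($w = -2 + 2 \cdot 0 = -2 + 0 = -2$)
$s{\left(p,Q \right)} = -24$ ($s{\left(p,Q \right)} = 6 + 6 \left(-5\right) = 6 - 30 = -24$)
$h{\left(M \right)} = -70 - 60 M$
$- h{\left(s{\left(w,-4 \right)} \right)} = - (-70 - -1440) = - (-70 + 1440) = \left(-1\right) 1370 = -1370$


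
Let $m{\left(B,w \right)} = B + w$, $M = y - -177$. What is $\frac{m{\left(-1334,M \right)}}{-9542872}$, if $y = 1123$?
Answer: $\frac{17}{4771436} \approx 3.5629 \cdot 10^{-6}$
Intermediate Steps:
$M = 1300$ ($M = 1123 - -177 = 1123 + 177 = 1300$)
$\frac{m{\left(-1334,M \right)}}{-9542872} = \frac{-1334 + 1300}{-9542872} = \left(-34\right) \left(- \frac{1}{9542872}\right) = \frac{17}{4771436}$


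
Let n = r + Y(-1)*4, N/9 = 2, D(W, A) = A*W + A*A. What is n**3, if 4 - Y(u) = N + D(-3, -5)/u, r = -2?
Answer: 1061208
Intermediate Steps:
D(W, A) = A**2 + A*W (D(W, A) = A*W + A**2 = A**2 + A*W)
N = 18 (N = 9*2 = 18)
Y(u) = -14 - 40/u (Y(u) = 4 - (18 + (-5*(-5 - 3))/u) = 4 - (18 + (-5*(-8))/u) = 4 - (18 + 40/u) = 4 + (-18 - 40/u) = -14 - 40/u)
n = 102 (n = -2 + (-14 - 40/(-1))*4 = -2 + (-14 - 40*(-1))*4 = -2 + (-14 + 40)*4 = -2 + 26*4 = -2 + 104 = 102)
n**3 = 102**3 = 1061208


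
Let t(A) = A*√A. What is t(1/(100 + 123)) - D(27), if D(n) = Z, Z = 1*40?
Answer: -40 + √223/49729 ≈ -40.000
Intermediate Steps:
Z = 40
D(n) = 40
t(A) = A^(3/2)
t(1/(100 + 123)) - D(27) = (1/(100 + 123))^(3/2) - 1*40 = (1/223)^(3/2) - 40 = √223/49729 - 40 = -40 + √223/49729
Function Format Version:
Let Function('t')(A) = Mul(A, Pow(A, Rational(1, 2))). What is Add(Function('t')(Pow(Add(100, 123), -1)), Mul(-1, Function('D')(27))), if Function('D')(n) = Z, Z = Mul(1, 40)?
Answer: Add(-40, Mul(Rational(1, 49729), Pow(223, Rational(1, 2)))) ≈ -40.000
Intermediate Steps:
Z = 40
Function('D')(n) = 40
Function('t')(A) = Pow(A, Rational(3, 2))
Add(Function('t')(Pow(Add(100, 123), -1)), Mul(-1, Function('D')(27))) = Add(Pow(Pow(Add(100, 123), -1), Rational(3, 2)), Mul(-1, 40)) = Add(Pow(Pow(223, -1), Rational(3, 2)), -40) = Add(Pow(Rational(1, 223), Rational(3, 2)), -40) = Add(Mul(Rational(1, 49729), Pow(223, Rational(1, 2))), -40) = Add(-40, Mul(Rational(1, 49729), Pow(223, Rational(1, 2))))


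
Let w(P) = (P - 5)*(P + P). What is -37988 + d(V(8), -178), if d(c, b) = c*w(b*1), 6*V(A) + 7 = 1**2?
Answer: -103136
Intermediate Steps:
w(P) = 2*P*(-5 + P) (w(P) = (-5 + P)*(2*P) = 2*P*(-5 + P))
V(A) = -1 (V(A) = -7/6 + (1/6)*1**2 = -7/6 + (1/6)*1 = -7/6 + 1/6 = -1)
d(c, b) = 2*b*c*(-5 + b) (d(c, b) = c*(2*(b*1)*(-5 + b*1)) = c*(2*b*(-5 + b)) = 2*b*c*(-5 + b))
-37988 + d(V(8), -178) = -37988 + 2*(-178)*(-1)*(-5 - 178) = -37988 + 2*(-178)*(-1)*(-183) = -37988 - 65148 = -103136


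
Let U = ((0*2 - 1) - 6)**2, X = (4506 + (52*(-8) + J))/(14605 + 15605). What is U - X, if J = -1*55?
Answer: 98417/2014 ≈ 48.866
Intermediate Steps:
J = -55
X = 269/2014 (X = (4506 + (52*(-8) - 55))/(14605 + 15605) = (4506 + (-416 - 55))/30210 = (4506 - 471)*(1/30210) = 4035*(1/30210) = 269/2014 ≈ 0.13356)
U = 49 (U = ((0 - 1) - 6)**2 = (-1 - 6)**2 = (-7)**2 = 49)
U - X = 49 - 1*269/2014 = 49 - 269/2014 = 98417/2014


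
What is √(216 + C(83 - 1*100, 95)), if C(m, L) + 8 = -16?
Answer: 8*√3 ≈ 13.856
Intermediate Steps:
C(m, L) = -24 (C(m, L) = -8 - 16 = -24)
√(216 + C(83 - 1*100, 95)) = √(216 - 24) = √192 = 8*√3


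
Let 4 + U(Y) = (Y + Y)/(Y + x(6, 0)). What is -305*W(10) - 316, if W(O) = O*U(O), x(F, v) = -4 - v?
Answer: 5152/3 ≈ 1717.3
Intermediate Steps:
U(Y) = -4 + 2*Y/(-4 + Y) (U(Y) = -4 + (Y + Y)/(Y + (-4 - 1*0)) = -4 + (2*Y)/(Y + (-4 + 0)) = -4 + (2*Y)/(Y - 4) = -4 + (2*Y)/(-4 + Y) = -4 + 2*Y/(-4 + Y))
W(O) = 2*O*(8 - O)/(-4 + O) (W(O) = O*(2*(8 - O)/(-4 + O)) = 2*O*(8 - O)/(-4 + O))
-305*W(10) - 316 = -610*10*(8 - 1*10)/(-4 + 10) - 316 = -610*10*(8 - 10)/6 - 316 = -610*10*(-2)/6 - 316 = -305*(-20/3) - 316 = 6100/3 - 316 = 5152/3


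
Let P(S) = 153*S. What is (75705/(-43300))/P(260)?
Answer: -5047/114831600 ≈ -4.3951e-5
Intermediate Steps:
(75705/(-43300))/P(260) = (75705/(-43300))/((153*260)) = (75705*(-1/43300))/39780 = -15141/8660*1/39780 = -5047/114831600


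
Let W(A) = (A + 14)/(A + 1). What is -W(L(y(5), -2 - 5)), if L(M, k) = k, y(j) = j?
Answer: 7/6 ≈ 1.1667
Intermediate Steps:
W(A) = (14 + A)/(1 + A)
-W(L(y(5), -2 - 5)) = -(14 + (-2 - 5))/(1 + (-2 - 5)) = -(14 - 7)/(1 - 7) = -7/(-6) = -(-1)*7/6 = -1*(-7/6) = 7/6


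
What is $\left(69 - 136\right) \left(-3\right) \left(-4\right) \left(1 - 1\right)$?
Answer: $0$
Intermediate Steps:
$\left(69 - 136\right) \left(-3\right) \left(-4\right) \left(1 - 1\right) = - 67 \cdot 12 \left(1 - 1\right) = - 67 \cdot 12 \cdot 0 = \left(-67\right) 0 = 0$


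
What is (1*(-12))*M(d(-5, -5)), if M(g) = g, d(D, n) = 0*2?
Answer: 0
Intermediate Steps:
d(D, n) = 0
(1*(-12))*M(d(-5, -5)) = (1*(-12))*0 = -12*0 = 0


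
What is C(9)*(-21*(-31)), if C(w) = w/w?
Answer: 651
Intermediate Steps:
C(w) = 1
C(9)*(-21*(-31)) = 1*(-21*(-31)) = 1*651 = 651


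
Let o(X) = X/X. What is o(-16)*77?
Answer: 77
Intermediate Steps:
o(X) = 1
o(-16)*77 = 1*77 = 77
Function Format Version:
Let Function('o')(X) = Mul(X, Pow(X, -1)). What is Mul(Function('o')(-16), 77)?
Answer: 77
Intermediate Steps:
Function('o')(X) = 1
Mul(Function('o')(-16), 77) = Mul(1, 77) = 77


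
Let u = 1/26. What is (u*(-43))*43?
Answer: -1849/26 ≈ -71.115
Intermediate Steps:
u = 1/26 (u = 1*(1/26) = 1/26 ≈ 0.038462)
(u*(-43))*43 = ((1/26)*(-43))*43 = -43/26*43 = -1849/26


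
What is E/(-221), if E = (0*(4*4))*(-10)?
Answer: 0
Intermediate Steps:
E = 0 (E = (0*16)*(-10) = 0*(-10) = 0)
E/(-221) = 0/(-221) = 0*(-1/221) = 0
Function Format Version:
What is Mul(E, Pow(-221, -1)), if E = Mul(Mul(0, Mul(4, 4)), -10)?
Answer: 0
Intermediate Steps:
E = 0 (E = Mul(Mul(0, 16), -10) = Mul(0, -10) = 0)
Mul(E, Pow(-221, -1)) = Mul(0, Pow(-221, -1)) = Mul(0, Rational(-1, 221)) = 0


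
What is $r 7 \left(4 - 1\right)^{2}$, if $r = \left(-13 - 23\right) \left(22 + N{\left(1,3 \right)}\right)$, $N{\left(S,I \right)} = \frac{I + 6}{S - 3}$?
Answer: $-39690$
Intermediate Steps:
$N{\left(S,I \right)} = \frac{6 + I}{-3 + S}$
$r = -630$ ($r = \left(-13 - 23\right) \left(22 + \frac{6 + 3}{-3 + 1}\right) = - 36 \left(22 + \frac{1}{-2} \cdot 9\right) = - 36 \left(22 - \frac{9}{2}\right) = \left(-36\right) \frac{35}{2} = -630$)
$r 7 \left(4 - 1\right)^{2} = \left(-630\right) 7 \left(4 - 1\right)^{2} = - 4410 \cdot 3^{2} = \left(-4410\right) 9 = -39690$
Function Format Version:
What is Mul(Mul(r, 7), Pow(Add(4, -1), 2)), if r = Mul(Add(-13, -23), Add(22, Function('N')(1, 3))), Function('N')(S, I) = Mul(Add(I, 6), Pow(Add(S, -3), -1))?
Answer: -39690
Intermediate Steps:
Function('N')(S, I) = Mul(Pow(Add(-3, S), -1), Add(6, I)) (Function('N')(S, I) = Mul(Add(6, I), Pow(Add(-3, S), -1)) = Mul(Pow(Add(-3, S), -1), Add(6, I)))
r = -630 (r = Mul(Add(-13, -23), Add(22, Mul(Pow(Add(-3, 1), -1), Add(6, 3)))) = Mul(-36, Add(22, Mul(Pow(-2, -1), 9))) = Mul(-36, Add(22, Mul(Rational(-1, 2), 9))) = Mul(-36, Add(22, Rational(-9, 2))) = Mul(-36, Rational(35, 2)) = -630)
Mul(Mul(r, 7), Pow(Add(4, -1), 2)) = Mul(Mul(-630, 7), Pow(Add(4, -1), 2)) = Mul(-4410, Pow(3, 2)) = Mul(-4410, 9) = -39690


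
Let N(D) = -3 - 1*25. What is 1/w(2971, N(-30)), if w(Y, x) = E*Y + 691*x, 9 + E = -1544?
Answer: -1/4633311 ≈ -2.1583e-7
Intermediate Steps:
E = -1553 (E = -9 - 1544 = -1553)
N(D) = -28 (N(D) = -3 - 25 = -28)
w(Y, x) = -1553*Y + 691*x
1/w(2971, N(-30)) = 1/(-1553*2971 + 691*(-28)) = 1/(-4613963 - 19348) = 1/(-4633311) = -1/4633311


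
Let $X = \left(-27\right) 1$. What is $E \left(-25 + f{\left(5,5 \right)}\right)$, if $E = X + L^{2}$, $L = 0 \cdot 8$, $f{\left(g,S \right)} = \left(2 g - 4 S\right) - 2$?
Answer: $999$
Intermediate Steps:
$f{\left(g,S \right)} = -2 - 4 S + 2 g$ ($f{\left(g,S \right)} = \left(- 4 S + 2 g\right) - 2 = -2 - 4 S + 2 g$)
$L = 0$
$X = -27$
$E = -27$ ($E = -27 + 0^{2} = -27 + 0 = -27$)
$E \left(-25 + f{\left(5,5 \right)}\right) = - 27 \left(-25 - 12\right) = \left(-27\right) \left(-37\right) = 999$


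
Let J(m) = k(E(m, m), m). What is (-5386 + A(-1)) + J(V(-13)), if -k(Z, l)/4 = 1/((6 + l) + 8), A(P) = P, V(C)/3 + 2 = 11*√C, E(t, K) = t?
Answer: (-177771*√13 + 43100*I)/(-8*I + 33*√13) ≈ -5387.0 + 0.033467*I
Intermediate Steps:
V(C) = -6 + 33*√C (V(C) = -6 + 3*(11*√C) = -6 + 33*√C)
k(Z, l) = -4/(14 + l) (k(Z, l) = -4/((6 + l) + 8) = -4/(14 + l))
J(m) = -4/(14 + m)
(-5386 + A(-1)) + J(V(-13)) = (-5386 - 1) - 4/(14 + (-6 + 33*√(-13))) = -5387 - 4/(14 + (-6 + 33*(I*√13))) = -5387 - 4/(14 + (-6 + 33*I*√13)) = -5387 - 4/(8 + 33*I*√13)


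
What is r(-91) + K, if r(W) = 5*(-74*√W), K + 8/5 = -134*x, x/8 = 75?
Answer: -402008/5 - 370*I*√91 ≈ -80402.0 - 3529.6*I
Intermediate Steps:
x = 600 (x = 8*75 = 600)
K = -402008/5 (K = -8/5 - 134*600 = -8/5 - 80400 = -402008/5 ≈ -80402.)
r(W) = -370*√W
r(-91) + K = -370*I*√91 - 402008/5 = -402008/5 - 370*I*√91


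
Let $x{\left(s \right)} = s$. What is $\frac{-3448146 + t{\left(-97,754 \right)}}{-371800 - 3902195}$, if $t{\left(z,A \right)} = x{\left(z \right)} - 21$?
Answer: $\frac{3448264}{4273995} \approx 0.8068$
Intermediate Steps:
$t{\left(z,A \right)} = -21 + z$ ($t{\left(z,A \right)} = z - 21 = -21 + z$)
$\frac{-3448146 + t{\left(-97,754 \right)}}{-371800 - 3902195} = \frac{-3448146 - 118}{-371800 - 3902195} = - \frac{3448264}{-4273995} = \left(-3448264\right) \left(- \frac{1}{4273995}\right) = \frac{3448264}{4273995}$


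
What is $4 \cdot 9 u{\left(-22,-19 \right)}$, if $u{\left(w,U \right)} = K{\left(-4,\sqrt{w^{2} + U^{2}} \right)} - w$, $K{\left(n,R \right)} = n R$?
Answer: $792 - 1872 \sqrt{5} \approx -3393.9$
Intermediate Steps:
$K{\left(n,R \right)} = R n$
$u{\left(w,U \right)} = - w - 4 \sqrt{U^{2} + w^{2}}$ ($u{\left(w,U \right)} = \sqrt{w^{2} + U^{2}} \left(-4\right) - w = \sqrt{U^{2} + w^{2}} \left(-4\right) - w = - 4 \sqrt{U^{2} + w^{2}} - w = - w - 4 \sqrt{U^{2} + w^{2}}$)
$4 \cdot 9 u{\left(-22,-19 \right)} = 4 \cdot 9 \left(\left(-1\right) \left(-22\right) - 4 \sqrt{\left(-19\right)^{2} + \left(-22\right)^{2}}\right) = 36 \left(22 - 4 \sqrt{361 + 484}\right) = 36 \left(22 - 4 \sqrt{845}\right) = 36 \left(22 - 4 \cdot 13 \sqrt{5}\right) = 36 \left(22 - 52 \sqrt{5}\right) = 792 - 1872 \sqrt{5}$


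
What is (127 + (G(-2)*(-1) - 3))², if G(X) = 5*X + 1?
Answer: 17689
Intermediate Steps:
G(X) = 1 + 5*X
(127 + (G(-2)*(-1) - 3))² = (127 + ((1 + 5*(-2))*(-1) - 3))² = (127 + ((1 - 10)*(-1) - 3))² = (127 + (-9*(-1) - 3))² = (127 + (9 - 3))² = (127 + 6)² = 133² = 17689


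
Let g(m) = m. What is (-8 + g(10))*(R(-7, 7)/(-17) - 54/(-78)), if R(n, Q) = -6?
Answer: 462/221 ≈ 2.0905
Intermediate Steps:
(-8 + g(10))*(R(-7, 7)/(-17) - 54/(-78)) = (-8 + 10)*(-6/(-17) - 54/(-78)) = 2*(-6*(-1/17) - 54*(-1/78)) = 2*(6/17 + 9/13) = 2*(231/221) = 462/221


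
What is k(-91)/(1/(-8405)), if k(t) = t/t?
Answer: -8405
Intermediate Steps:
k(t) = 1
k(-91)/(1/(-8405)) = 1/1/(-8405) = 1/(-1/8405) = 1*(-8405) = -8405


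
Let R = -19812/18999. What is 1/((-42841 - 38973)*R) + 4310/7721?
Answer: 2328740414453/4171653643976 ≈ 0.55823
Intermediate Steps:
R = -6604/6333 (R = -19812*1/18999 = -6604/6333 ≈ -1.0428)
1/((-42841 - 38973)*R) + 4310/7721 = 1/((-42841 - 38973)*(-6604/6333)) + 4310/7721 = -6333/6604/(-81814) + 4310*(1/7721) = -1/81814*(-6333/6604) + 4310/7721 = 6333/540299656 + 4310/7721 = 2328740414453/4171653643976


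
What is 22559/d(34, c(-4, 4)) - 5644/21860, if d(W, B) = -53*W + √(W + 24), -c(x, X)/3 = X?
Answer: -113370587938/8872826445 - 22559*√58/3247146 ≈ -12.830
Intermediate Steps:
c(x, X) = -3*X
d(W, B) = √(24 + W) - 53*W (d(W, B) = -53*W + √(24 + W) = √(24 + W) - 53*W)
22559/d(34, c(-4, 4)) - 5644/21860 = 22559/(√(24 + 34) - 53*34) - 5644/21860 = 22559/(√58 - 1802) - 5644*1/21860 = 22559/(-1802 + √58) - 1411/5465 = -1411/5465 + 22559/(-1802 + √58)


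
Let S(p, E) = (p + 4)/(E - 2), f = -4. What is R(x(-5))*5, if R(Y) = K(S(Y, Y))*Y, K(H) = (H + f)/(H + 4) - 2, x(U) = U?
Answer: 2125/29 ≈ 73.276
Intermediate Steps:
S(p, E) = (4 + p)/(-2 + E)
K(H) = -2 + (-4 + H)/(4 + H) (K(H) = (H - 4)/(H + 4) - 2 = (-4 + H)/(4 + H) - 2 = -2 + (-4 + H)/(4 + H))
R(Y) = Y*(-12 - (4 + Y)/(-2 + Y))/(4 + (4 + Y)/(-2 + Y)) (R(Y) = ((-12 - (4 + Y)/(-2 + Y))/(4 + (4 + Y)/(-2 + Y)))*Y = Y*(-12 - (4 + Y)/(-2 + Y))/(4 + (4 + Y)/(-2 + Y)))
R(x(-5))*5 = -5*(20 - 13*(-5))/(-4 + 5*(-5))*5 = -5*(20 + 65)/(-4 - 25)*5 = -5*85/(-29)*5 = -5*(-1/29)*85*5 = (425/29)*5 = 2125/29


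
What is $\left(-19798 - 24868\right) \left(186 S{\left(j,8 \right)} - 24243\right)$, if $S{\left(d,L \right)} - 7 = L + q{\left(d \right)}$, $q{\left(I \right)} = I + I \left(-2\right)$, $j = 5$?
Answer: $999759078$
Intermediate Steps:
$q{\left(I \right)} = - I$ ($q{\left(I \right)} = I - 2 I = - I$)
$S{\left(d,L \right)} = 7 + L - d$ ($S{\left(d,L \right)} = 7 + \left(L - d\right) = 7 + L - d$)
$\left(-19798 - 24868\right) \left(186 S{\left(j,8 \right)} - 24243\right) = \left(-19798 - 24868\right) \left(186 \left(7 + 8 - 5\right) - 24243\right) = - 44666 \left(186 \left(7 + 8 - 5\right) - 24243\right) = - 44666 \left(186 \cdot 10 - 24243\right) = - 44666 \left(1860 - 24243\right) = \left(-44666\right) \left(-22383\right) = 999759078$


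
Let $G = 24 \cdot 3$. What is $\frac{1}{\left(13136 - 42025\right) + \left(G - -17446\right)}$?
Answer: $- \frac{1}{11371} \approx -8.7943 \cdot 10^{-5}$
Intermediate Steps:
$G = 72$
$\frac{1}{\left(13136 - 42025\right) + \left(G - -17446\right)} = \frac{1}{\left(13136 - 42025\right) + \left(72 - -17446\right)} = \frac{1}{-28889 + \left(72 + 17446\right)} = \frac{1}{-28889 + 17518} = \frac{1}{-11371} = - \frac{1}{11371}$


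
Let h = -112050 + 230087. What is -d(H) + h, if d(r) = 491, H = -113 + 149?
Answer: 117546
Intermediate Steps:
H = 36
h = 118037
-d(H) + h = -1*491 + 118037 = -491 + 118037 = 117546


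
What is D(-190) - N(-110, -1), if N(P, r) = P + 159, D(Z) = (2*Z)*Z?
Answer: 72151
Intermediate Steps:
D(Z) = 2*Z**2
N(P, r) = 159 + P
D(-190) - N(-110, -1) = 2*(-190)**2 - (159 - 110) = 2*36100 - 1*49 = 72200 - 49 = 72151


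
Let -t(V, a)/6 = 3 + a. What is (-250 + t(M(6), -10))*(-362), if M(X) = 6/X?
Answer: 75296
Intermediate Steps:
t(V, a) = -18 - 6*a (t(V, a) = -6*(3 + a) = -18 - 6*a)
(-250 + t(M(6), -10))*(-362) = (-250 + (-18 - 6*(-10)))*(-362) = (-250 + (-18 + 60))*(-362) = (-250 + 42)*(-362) = -208*(-362) = 75296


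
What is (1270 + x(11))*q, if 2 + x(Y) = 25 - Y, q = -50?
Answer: -64100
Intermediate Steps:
x(Y) = 23 - Y (x(Y) = -2 + (25 - Y) = 23 - Y)
(1270 + x(11))*q = (1270 + (23 - 1*11))*(-50) = (1270 + (23 - 11))*(-50) = (1270 + 12)*(-50) = 1282*(-50) = -64100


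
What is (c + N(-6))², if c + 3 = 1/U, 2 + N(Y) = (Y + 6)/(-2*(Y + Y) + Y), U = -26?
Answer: 17161/676 ≈ 25.386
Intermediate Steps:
N(Y) = -2 - (6 + Y)/(3*Y) (N(Y) = -2 + (Y + 6)/(-2*(Y + Y) + Y) = -2 + (6 + Y)/(-4*Y + Y) = -2 + (6 + Y)/((-3*Y)) = -2 + (6 + Y)*(-1/(3*Y)) = -2 - (6 + Y)/(3*Y))
c = -79/26 (c = -3 + 1/(-26) = -3 - 1/26 = -79/26 ≈ -3.0385)
(c + N(-6))² = (-79/26 + (-7/3 - 2/(-6)))² = (-79/26 + (-7/3 - 2*(-⅙)))² = (-79/26 + (-7/3 + ⅓))² = (-79/26 - 2)² = (-131/26)² = 17161/676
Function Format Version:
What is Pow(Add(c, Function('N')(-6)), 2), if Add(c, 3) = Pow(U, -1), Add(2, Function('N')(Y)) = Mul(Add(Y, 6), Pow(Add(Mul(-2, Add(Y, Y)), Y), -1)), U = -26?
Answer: Rational(17161, 676) ≈ 25.386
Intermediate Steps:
Function('N')(Y) = Add(-2, Mul(Rational(-1, 3), Pow(Y, -1), Add(6, Y))) (Function('N')(Y) = Add(-2, Mul(Add(Y, 6), Pow(Add(Mul(-2, Add(Y, Y)), Y), -1))) = Add(-2, Mul(Add(6, Y), Pow(Add(Mul(-2, Mul(2, Y)), Y), -1))) = Add(-2, Mul(Add(6, Y), Pow(Add(Mul(-4, Y), Y), -1))) = Add(-2, Mul(Add(6, Y), Pow(Mul(-3, Y), -1))) = Add(-2, Mul(Add(6, Y), Mul(Rational(-1, 3), Pow(Y, -1)))) = Add(-2, Mul(Rational(-1, 3), Pow(Y, -1), Add(6, Y))))
c = Rational(-79, 26) (c = Add(-3, Pow(-26, -1)) = Add(-3, Rational(-1, 26)) = Rational(-79, 26) ≈ -3.0385)
Pow(Add(c, Function('N')(-6)), 2) = Pow(Add(Rational(-79, 26), Add(Rational(-7, 3), Mul(-2, Pow(-6, -1)))), 2) = Pow(Add(Rational(-79, 26), Add(Rational(-7, 3), Mul(-2, Rational(-1, 6)))), 2) = Pow(Add(Rational(-79, 26), Add(Rational(-7, 3), Rational(1, 3))), 2) = Pow(Add(Rational(-79, 26), -2), 2) = Pow(Rational(-131, 26), 2) = Rational(17161, 676)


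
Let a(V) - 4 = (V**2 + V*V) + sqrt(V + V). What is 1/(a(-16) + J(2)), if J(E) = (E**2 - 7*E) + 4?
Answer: 255/130066 - I*sqrt(2)/65033 ≈ 0.0019605 - 2.1746e-5*I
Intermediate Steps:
J(E) = 4 + E**2 - 7*E
a(V) = 4 + 2*V**2 + sqrt(2)*sqrt(V) (a(V) = 4 + ((V**2 + V*V) + sqrt(V + V)) = 4 + ((V**2 + V**2) + sqrt(2*V)) = 4 + (2*V**2 + sqrt(2)*sqrt(V)) = 4 + 2*V**2 + sqrt(2)*sqrt(V))
1/(a(-16) + J(2)) = 1/((4 + 2*(-16)**2 + sqrt(2)*sqrt(-16)) + (4 + 2**2 - 7*2)) = 1/((4 + 2*256 + sqrt(2)*(4*I)) + (4 + 4 - 14)) = 1/((4 + 512 + 4*I*sqrt(2)) - 6) = 1/((516 + 4*I*sqrt(2)) - 6) = 1/(510 + 4*I*sqrt(2))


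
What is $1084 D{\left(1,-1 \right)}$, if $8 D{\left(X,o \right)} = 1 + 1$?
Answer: $271$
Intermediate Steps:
$D{\left(X,o \right)} = \frac{1}{4}$ ($D{\left(X,o \right)} = \frac{1 + 1}{8} = \frac{1}{8} \cdot 2 = \frac{1}{4}$)
$1084 D{\left(1,-1 \right)} = 1084 \cdot \frac{1}{4} = 271$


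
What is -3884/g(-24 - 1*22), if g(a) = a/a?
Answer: -3884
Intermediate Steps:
g(a) = 1
-3884/g(-24 - 1*22) = -3884/1 = -3884*1 = -3884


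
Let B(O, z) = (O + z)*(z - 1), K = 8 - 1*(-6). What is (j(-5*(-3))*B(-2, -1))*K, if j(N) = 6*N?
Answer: 7560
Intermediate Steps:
K = 14 (K = 8 + 6 = 14)
B(O, z) = (-1 + z)*(O + z) (B(O, z) = (O + z)*(-1 + z) = (-1 + z)*(O + z))
(j(-5*(-3))*B(-2, -1))*K = ((6*(-5*(-3)))*((-1)² - 1*(-2) - 1*(-1) - 2*(-1)))*14 = ((6*15)*(1 + 2 + 1 + 2))*14 = (90*6)*14 = 540*14 = 7560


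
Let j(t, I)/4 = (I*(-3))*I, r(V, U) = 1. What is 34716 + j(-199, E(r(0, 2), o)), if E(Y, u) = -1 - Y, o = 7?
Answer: 34668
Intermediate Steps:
j(t, I) = -12*I² (j(t, I) = 4*((I*(-3))*I) = 4*((-3*I)*I) = 4*(-3*I²) = -12*I²)
34716 + j(-199, E(r(0, 2), o)) = 34716 - 12*(-1 - 1*1)² = 34716 - 12*(-1 - 1)² = 34716 - 12*(-2)² = 34716 - 12*4 = 34716 - 48 = 34668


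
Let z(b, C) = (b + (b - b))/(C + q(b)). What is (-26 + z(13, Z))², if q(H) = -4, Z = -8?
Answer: 105625/144 ≈ 733.51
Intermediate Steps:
z(b, C) = b/(-4 + C) (z(b, C) = (b + (b - b))/(C - 4) = (b + 0)/(-4 + C) = b/(-4 + C))
(-26 + z(13, Z))² = (-26 + 13/(-4 - 8))² = (-26 + 13/(-12))² = (-26 + 13*(-1/12))² = (-26 - 13/12)² = (-325/12)² = 105625/144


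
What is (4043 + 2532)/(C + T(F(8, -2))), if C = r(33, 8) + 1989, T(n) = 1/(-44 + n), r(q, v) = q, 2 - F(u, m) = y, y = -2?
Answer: 263000/80879 ≈ 3.2518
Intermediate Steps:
F(u, m) = 4 (F(u, m) = 2 - 1*(-2) = 2 + 2 = 4)
C = 2022 (C = 33 + 1989 = 2022)
(4043 + 2532)/(C + T(F(8, -2))) = (4043 + 2532)/(2022 + 1/(-44 + 4)) = 6575/(2022 + 1/(-40)) = 6575/(2022 - 1/40) = 6575/(80879/40) = 6575*(40/80879) = 263000/80879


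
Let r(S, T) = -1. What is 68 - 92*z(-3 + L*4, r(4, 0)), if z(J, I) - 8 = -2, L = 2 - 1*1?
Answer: -484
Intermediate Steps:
L = 1 (L = 2 - 1 = 1)
z(J, I) = 6 (z(J, I) = 8 - 2 = 6)
68 - 92*z(-3 + L*4, r(4, 0)) = 68 - 92*6 = 68 - 552 = -484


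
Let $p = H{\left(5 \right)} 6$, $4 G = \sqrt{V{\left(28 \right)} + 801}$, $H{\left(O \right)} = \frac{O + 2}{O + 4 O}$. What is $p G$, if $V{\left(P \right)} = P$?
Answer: $\frac{21 \sqrt{829}}{50} \approx 12.093$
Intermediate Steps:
$H{\left(O \right)} = \frac{2 + O}{5 O}$
$G = \frac{\sqrt{829}}{4}$ ($G = \frac{\sqrt{28 + 801}}{4} = \frac{\sqrt{829}}{4} \approx 7.1981$)
$p = \frac{42}{25}$ ($p = \frac{2 + 5}{5 \cdot 5} \cdot 6 = \frac{1}{5} \cdot \frac{1}{5} \cdot 7 \cdot 6 = \frac{7}{25} \cdot 6 = \frac{42}{25} \approx 1.68$)
$p G = \frac{42 \frac{\sqrt{829}}{4}}{25} = \frac{21 \sqrt{829}}{50}$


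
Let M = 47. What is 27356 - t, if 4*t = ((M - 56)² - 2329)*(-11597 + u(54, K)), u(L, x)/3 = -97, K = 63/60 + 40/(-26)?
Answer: -6653700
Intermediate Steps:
K = -127/260 (K = 63*(1/60) + 40*(-1/26) = 21/20 - 20/13 = -127/260 ≈ -0.48846)
u(L, x) = -291 (u(L, x) = 3*(-97) = -291)
t = 6681056 (t = (((47 - 56)² - 2329)*(-11597 - 291))/4 = (((-9)² - 2329)*(-11888))/4 = ((81 - 2329)*(-11888))/4 = (-2248*(-11888))/4 = (¼)*26724224 = 6681056)
27356 - t = 27356 - 1*6681056 = 27356 - 6681056 = -6653700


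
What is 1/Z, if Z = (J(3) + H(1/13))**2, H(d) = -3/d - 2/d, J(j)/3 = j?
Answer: 1/3136 ≈ 0.00031888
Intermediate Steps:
J(j) = 3*j
H(d) = -5/d
Z = 3136 (Z = (3*3 - 5/(1/13))**2 = (9 - 5/1/13)**2 = (9 - 5*13)**2 = (9 - 65)**2 = (-56)**2 = 3136)
1/Z = 1/3136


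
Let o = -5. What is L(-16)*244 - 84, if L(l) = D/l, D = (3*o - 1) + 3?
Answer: 457/4 ≈ 114.25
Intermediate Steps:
D = -13 (D = (3*(-5) - 1) + 3 = (-15 - 1) + 3 = -16 + 3 = -13)
L(l) = -13/l
L(-16)*244 - 84 = -13/(-16)*244 - 84 = -13*(-1/16)*244 - 84 = (13/16)*244 - 84 = 793/4 - 84 = 457/4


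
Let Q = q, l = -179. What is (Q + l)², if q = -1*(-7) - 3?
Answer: 30625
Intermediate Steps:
q = 4 (q = 7 - 3 = 4)
Q = 4
(Q + l)² = (4 - 179)² = (-175)² = 30625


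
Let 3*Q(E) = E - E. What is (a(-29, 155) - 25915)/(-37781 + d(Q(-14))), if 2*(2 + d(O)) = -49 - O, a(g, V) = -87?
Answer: 52004/75615 ≈ 0.68775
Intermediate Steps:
Q(E) = 0 (Q(E) = (E - E)/3 = (1/3)*0 = 0)
d(O) = -53/2 - O/2 (d(O) = -2 + (-49 - O)/2 = -2 + (-49/2 - O/2) = -53/2 - O/2)
(a(-29, 155) - 25915)/(-37781 + d(Q(-14))) = (-87 - 25915)/(-37781 + (-53/2 - 1/2*0)) = -26002/(-37781 + (-53/2 + 0)) = -26002/(-37781 - 53/2) = -26002/(-75615/2) = -26002*(-2/75615) = 52004/75615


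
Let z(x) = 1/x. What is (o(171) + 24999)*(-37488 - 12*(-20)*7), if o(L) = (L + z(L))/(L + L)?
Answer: -8725339895680/9747 ≈ -8.9518e+8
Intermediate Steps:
z(x) = 1/x
o(L) = (L + 1/L)/(2*L) (o(L) = (L + 1/L)/(L + L) = (L + 1/L)/((2*L)) = (L + 1/L)*(1/(2*L)) = (L + 1/L)/(2*L))
(o(171) + 24999)*(-37488 - 12*(-20)*7) = ((½)*(1 + 171²)/171² + 24999)*(-37488 - 12*(-20)*7) = ((½)*(1/29241)*(1 + 29241) + 24999)*(-37488 + 240*7) = ((½)*(1/29241)*29242 + 24999)*(-37488 + 1680) = (14621/29241 + 24999)*(-35808) = (731010380/29241)*(-35808) = -8725339895680/9747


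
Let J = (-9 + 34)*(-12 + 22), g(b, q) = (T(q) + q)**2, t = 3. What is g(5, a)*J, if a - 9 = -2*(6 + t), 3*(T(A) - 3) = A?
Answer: 20250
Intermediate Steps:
T(A) = 3 + A/3
a = -9 (a = 9 - 2*(6 + 3) = 9 - 2*9 = 9 - 18 = -9)
g(b, q) = (3 + 4*q/3)**2 (g(b, q) = ((3 + q/3) + q)**2 = (3 + 4*q/3)**2)
J = 250 (J = 25*10 = 250)
g(5, a)*J = ((9 + 4*(-9))**2/9)*250 = ((9 - 36)**2/9)*250 = ((1/9)*(-27)**2)*250 = ((1/9)*729)*250 = 81*250 = 20250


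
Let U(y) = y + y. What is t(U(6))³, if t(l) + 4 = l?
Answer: 512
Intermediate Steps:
U(y) = 2*y
t(l) = -4 + l
t(U(6))³ = (-4 + 2*6)³ = (-4 + 12)³ = 8³ = 512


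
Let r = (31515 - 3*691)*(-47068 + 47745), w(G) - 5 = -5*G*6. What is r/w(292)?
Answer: -19932234/8755 ≈ -2276.7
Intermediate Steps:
w(G) = 5 - 30*G (w(G) = 5 - 5*G*6 = 5 - 30*G)
r = 19932234 (r = (31515 - 2073)*677 = 29442*677 = 19932234)
r/w(292) = 19932234/(5 - 30*292) = 19932234/(5 - 8760) = 19932234/(-8755) = 19932234*(-1/8755) = -19932234/8755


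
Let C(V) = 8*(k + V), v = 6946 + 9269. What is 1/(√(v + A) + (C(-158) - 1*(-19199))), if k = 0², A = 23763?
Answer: 17935/321624247 - 3*√4442/321624247 ≈ 5.5142e-5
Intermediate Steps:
k = 0
v = 16215
C(V) = 8*V (C(V) = 8*(0 + V) = 8*V)
1/(√(v + A) + (C(-158) - 1*(-19199))) = 1/(√(16215 + 23763) + (8*(-158) - 1*(-19199))) = 1/(√39978 + (-1264 + 19199)) = 1/(3*√4442 + 17935) = 1/(17935 + 3*√4442)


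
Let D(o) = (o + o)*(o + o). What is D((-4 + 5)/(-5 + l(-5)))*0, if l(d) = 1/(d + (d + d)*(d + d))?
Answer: 0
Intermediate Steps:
l(d) = 1/(d + 4*d**2) (l(d) = 1/(d + (2*d)*(2*d)) = 1/(d + 4*d**2))
D(o) = 4*o**2 (D(o) = (2*o)*(2*o) = 4*o**2)
D((-4 + 5)/(-5 + l(-5)))*0 = (4*((-4 + 5)/(-5 + 1/((-5)*(1 + 4*(-5)))))**2)*0 = (4*(1/(-5 - 1/(5*(1 - 20))))**2)*0 = (4*(1/(-5 - 1/5/(-19)))**2)*0 = (4*(1/(-5 - 1/5*(-1/19)))**2)*0 = (4*(1/(-5 + 1/95))**2)*0 = (4*(1/(-474/95))**2)*0 = (4*(1*(-95/474))**2)*0 = (4*(-95/474)**2)*0 = (4*(9025/224676))*0 = (9025/56169)*0 = 0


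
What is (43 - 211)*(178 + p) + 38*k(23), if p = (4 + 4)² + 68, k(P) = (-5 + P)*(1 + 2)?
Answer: -50028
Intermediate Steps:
k(P) = -15 + 3*P (k(P) = (-5 + P)*3 = -15 + 3*P)
p = 132 (p = 8² + 68 = 64 + 68 = 132)
(43 - 211)*(178 + p) + 38*k(23) = (43 - 211)*(178 + 132) + 38*(-15 + 3*23) = -168*310 + 38*(-15 + 69) = -52080 + 38*54 = -52080 + 2052 = -50028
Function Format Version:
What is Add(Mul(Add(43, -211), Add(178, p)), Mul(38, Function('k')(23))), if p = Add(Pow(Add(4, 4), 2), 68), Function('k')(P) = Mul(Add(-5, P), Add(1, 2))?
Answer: -50028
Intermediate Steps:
Function('k')(P) = Add(-15, Mul(3, P)) (Function('k')(P) = Mul(Add(-5, P), 3) = Add(-15, Mul(3, P)))
p = 132 (p = Add(Pow(8, 2), 68) = Add(64, 68) = 132)
Add(Mul(Add(43, -211), Add(178, p)), Mul(38, Function('k')(23))) = Add(Mul(Add(43, -211), Add(178, 132)), Mul(38, Add(-15, Mul(3, 23)))) = Add(Mul(-168, 310), Mul(38, Add(-15, 69))) = Add(-52080, Mul(38, 54)) = Add(-52080, 2052) = -50028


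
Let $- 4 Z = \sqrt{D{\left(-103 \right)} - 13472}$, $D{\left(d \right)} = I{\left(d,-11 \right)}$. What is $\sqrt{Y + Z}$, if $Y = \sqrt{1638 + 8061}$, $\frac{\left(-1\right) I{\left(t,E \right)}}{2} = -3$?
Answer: $\frac{\sqrt{4 \sqrt{9699} - i \sqrt{13466}}}{2} \approx 10.029 - 1.4464 i$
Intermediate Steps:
$I{\left(t,E \right)} = 6$ ($I{\left(t,E \right)} = \left(-2\right) \left(-3\right) = 6$)
$D{\left(d \right)} = 6$
$Y = \sqrt{9699} \approx 98.484$
$Z = - \frac{i \sqrt{13466}}{4}$ ($Z = - \frac{\sqrt{6 - 13472}}{4} = - \frac{\sqrt{-13466}}{4} = - \frac{i \sqrt{13466}}{4} \approx - 29.011 i$)
$\sqrt{Y + Z} = \sqrt{\sqrt{9699} - \frac{i \sqrt{13466}}{4}}$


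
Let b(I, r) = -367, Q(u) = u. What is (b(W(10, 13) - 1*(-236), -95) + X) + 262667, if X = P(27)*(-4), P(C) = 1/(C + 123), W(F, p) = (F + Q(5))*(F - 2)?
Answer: 19672498/75 ≈ 2.6230e+5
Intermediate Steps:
W(F, p) = (-2 + F)*(5 + F) (W(F, p) = (F + 5)*(F - 2) = (5 + F)*(-2 + F) = (-2 + F)*(5 + F))
P(C) = 1/(123 + C)
X = -2/75 (X = -4/(123 + 27) = -4/150 = (1/150)*(-4) = -2/75 ≈ -0.026667)
(b(W(10, 13) - 1*(-236), -95) + X) + 262667 = (-367 - 2/75) + 262667 = -27527/75 + 262667 = 19672498/75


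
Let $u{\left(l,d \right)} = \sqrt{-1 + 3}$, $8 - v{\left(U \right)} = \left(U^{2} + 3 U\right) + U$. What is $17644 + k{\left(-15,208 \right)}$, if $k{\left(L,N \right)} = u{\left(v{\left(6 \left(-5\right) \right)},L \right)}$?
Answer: $17644 + \sqrt{2} \approx 17645.0$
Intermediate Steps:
$v{\left(U \right)} = 8 - U^{2} - 4 U$ ($v{\left(U \right)} = 8 - \left(\left(U^{2} + 3 U\right) + U\right) = 8 - \left(U^{2} + 4 U\right) = 8 - U^{2} - 4 U$)
$u{\left(l,d \right)} = \sqrt{2}$
$k{\left(L,N \right)} = \sqrt{2}$
$17644 + k{\left(-15,208 \right)} = 17644 + \sqrt{2}$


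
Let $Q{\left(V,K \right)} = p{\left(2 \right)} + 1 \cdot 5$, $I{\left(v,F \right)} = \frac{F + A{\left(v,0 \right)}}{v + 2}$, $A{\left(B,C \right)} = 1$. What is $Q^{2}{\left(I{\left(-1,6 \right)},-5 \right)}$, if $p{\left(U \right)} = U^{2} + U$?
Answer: $121$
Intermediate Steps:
$p{\left(U \right)} = U + U^{2}$
$I{\left(v,F \right)} = \frac{1 + F}{2 + v}$ ($I{\left(v,F \right)} = \frac{F + 1}{v + 2} = \frac{1 + F}{2 + v}$)
$Q{\left(V,K \right)} = 11$ ($Q{\left(V,K \right)} = 2 \left(1 + 2\right) + 1 \cdot 5 = 2 \cdot 3 + 5 = 6 + 5 = 11$)
$Q^{2}{\left(I{\left(-1,6 \right)},-5 \right)} = 11^{2} = 121$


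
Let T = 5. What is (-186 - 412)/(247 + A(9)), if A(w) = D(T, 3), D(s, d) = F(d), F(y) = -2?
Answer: -598/245 ≈ -2.4408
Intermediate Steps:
D(s, d) = -2
A(w) = -2
(-186 - 412)/(247 + A(9)) = (-186 - 412)/(247 - 2) = -598/245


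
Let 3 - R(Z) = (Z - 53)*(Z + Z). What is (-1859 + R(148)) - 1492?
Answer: -31468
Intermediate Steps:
R(Z) = 3 - 2*Z*(-53 + Z) (R(Z) = 3 - (Z - 53)*(Z + Z) = 3 - (-53 + Z)*2*Z = 3 - 2*Z*(-53 + Z))
(-1859 + R(148)) - 1492 = (-1859 + (3 - 2*148**2 + 106*148)) - 1492 = (-1859 + (3 - 2*21904 + 15688)) - 1492 = (-1859 + (3 - 43808 + 15688)) - 1492 = (-1859 - 28117) - 1492 = -29976 - 1492 = -31468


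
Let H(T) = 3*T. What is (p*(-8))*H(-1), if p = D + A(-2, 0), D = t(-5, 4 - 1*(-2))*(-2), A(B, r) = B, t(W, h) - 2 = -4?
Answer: 48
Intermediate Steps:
t(W, h) = -2 (t(W, h) = 2 - 4 = -2)
D = 4 (D = -2*(-2) = 4)
p = 2 (p = 4 - 2 = 2)
(p*(-8))*H(-1) = (2*(-8))*(3*(-1)) = -16*(-3) = 48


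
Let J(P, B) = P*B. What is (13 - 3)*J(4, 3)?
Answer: 120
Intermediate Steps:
J(P, B) = B*P
(13 - 3)*J(4, 3) = (13 - 3)*(3*4) = 10*12 = 120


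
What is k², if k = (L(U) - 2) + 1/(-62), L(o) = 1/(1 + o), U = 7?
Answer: 219961/61504 ≈ 3.5764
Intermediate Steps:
k = -469/248 (k = (1/(1 + 7) - 2) + 1/(-62) = (1/8 - 2) - 1/62 = (⅛ - 2) - 1/62 = -15/8 - 1/62 = -469/248 ≈ -1.8911)
k² = (-469/248)² = 219961/61504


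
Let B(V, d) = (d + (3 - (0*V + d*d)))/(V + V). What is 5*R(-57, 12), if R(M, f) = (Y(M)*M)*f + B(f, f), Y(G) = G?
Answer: 1559305/8 ≈ 1.9491e+5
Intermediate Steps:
B(V, d) = (3 + d - d²)/(2*V) (B(V, d) = (d + (3 - (0 + d²)))/((2*V)) = (d + (3 - d²))*(1/(2*V)) = (3 + d - d²)*(1/(2*V)) = (3 + d - d²)/(2*V))
R(M, f) = f*M² + (3 + f - f²)/(2*f) (R(M, f) = (M*M)*f + (3 + f - f²)/(2*f) = M²*f + (3 + f - f²)/(2*f) = f*M² + (3 + f - f²)/(2*f))
5*R(-57, 12) = 5*(½ - ½*12 + (3/2)/12 + 12*(-57)²) = 5*(½ - 6 + (3/2)*(1/12) + 12*3249) = 5*(½ - 6 + ⅛ + 38988) = 5*(311861/8) = 1559305/8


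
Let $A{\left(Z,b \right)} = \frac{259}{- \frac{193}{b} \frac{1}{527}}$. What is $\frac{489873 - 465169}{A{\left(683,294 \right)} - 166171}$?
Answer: $- \frac{4767872}{72199945} \approx -0.066037$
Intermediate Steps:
$A{\left(Z,b \right)} = - \frac{136493 b}{193}$ ($A{\left(Z,b \right)} = \frac{259}{- \frac{193}{b} \frac{1}{527}} = \frac{259}{\left(- \frac{193}{527}\right) \frac{1}{b}} = 259 \left(- \frac{527 b}{193}\right) = - \frac{136493 b}{193}$)
$\frac{489873 - 465169}{A{\left(683,294 \right)} - 166171} = \frac{489873 - 465169}{\left(- \frac{136493}{193}\right) 294 - 166171} = \frac{24704}{- \frac{40128942}{193} - 166171} = \frac{24704}{- \frac{72199945}{193}} = 24704 \left(- \frac{193}{72199945}\right) = - \frac{4767872}{72199945}$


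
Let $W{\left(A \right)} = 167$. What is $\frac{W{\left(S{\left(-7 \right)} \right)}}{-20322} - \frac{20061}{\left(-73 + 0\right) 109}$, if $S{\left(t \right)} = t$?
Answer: $\frac{406350823}{161702154} \approx 2.513$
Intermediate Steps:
$\frac{W{\left(S{\left(-7 \right)} \right)}}{-20322} - \frac{20061}{\left(-73 + 0\right) 109} = \frac{167}{-20322} - \frac{20061}{\left(-73 + 0\right) 109} = 167 \left(- \frac{1}{20322}\right) - \frac{20061}{\left(-73\right) 109} = - \frac{167}{20322} - \frac{20061}{-7957} = - \frac{167}{20322} - - \frac{20061}{7957} = - \frac{167}{20322} + \frac{20061}{7957} = \frac{406350823}{161702154}$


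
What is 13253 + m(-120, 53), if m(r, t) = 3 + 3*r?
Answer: 12896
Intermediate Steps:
13253 + m(-120, 53) = 13253 + (3 + 3*(-120)) = 13253 + (3 - 360) = 13253 - 357 = 12896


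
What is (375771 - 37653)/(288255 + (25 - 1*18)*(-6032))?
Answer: 338118/246031 ≈ 1.3743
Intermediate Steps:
(375771 - 37653)/(288255 + (25 - 1*18)*(-6032)) = 338118/(288255 + (25 - 18)*(-6032)) = 338118/(288255 + 7*(-6032)) = 338118/(288255 - 42224) = 338118/246031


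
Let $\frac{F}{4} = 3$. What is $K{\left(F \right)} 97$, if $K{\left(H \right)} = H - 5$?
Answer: $679$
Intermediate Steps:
$F = 12$ ($F = 4 \cdot 3 = 12$)
$K{\left(H \right)} = -5 + H$
$K{\left(F \right)} 97 = \left(-5 + 12\right) 97 = 7 \cdot 97 = 679$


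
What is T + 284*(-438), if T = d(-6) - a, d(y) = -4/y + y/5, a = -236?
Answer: -1862348/15 ≈ -1.2416e+5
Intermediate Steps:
d(y) = -4/y + y/5 (d(y) = -4/y + y*(⅕) = -4/y + y/5)
T = 3532/15 (T = (-4/(-6) + (⅕)*(-6)) - 1*(-236) = (-4*(-⅙) - 6/5) + 236 = (⅔ - 6/5) + 236 = -8/15 + 236 = 3532/15 ≈ 235.47)
T + 284*(-438) = 3532/15 + 284*(-438) = 3532/15 - 124392 = -1862348/15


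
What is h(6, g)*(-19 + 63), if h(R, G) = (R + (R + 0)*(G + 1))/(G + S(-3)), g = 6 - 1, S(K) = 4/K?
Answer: 504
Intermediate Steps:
g = 5
h(R, G) = (R + R*(1 + G))/(-4/3 + G) (h(R, G) = (R + (R + 0)*(G + 1))/(G + 4/(-3)) = (R + R*(1 + G))/(G + 4*(-⅓)) = (R + R*(1 + G))/(G - 4/3) = (R + R*(1 + G))/(-4/3 + G))
h(6, g)*(-19 + 63) = (3*6*(2 + 5)/(-4 + 3*5))*(-19 + 63) = (3*6*7/(-4 + 15))*44 = (3*6*7/11)*44 = (3*6*(1/11)*7)*44 = (126/11)*44 = 504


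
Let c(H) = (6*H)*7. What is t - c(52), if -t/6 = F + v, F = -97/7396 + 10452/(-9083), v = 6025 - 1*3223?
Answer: -637820838135/33588934 ≈ -18989.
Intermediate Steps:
c(H) = 42*H
v = 2802 (v = 6025 - 3223 = 2802)
F = -78184043/67177868 (F = -97*1/7396 + 10452*(-1/9083) = -97/7396 - 10452/9083 = -78184043/67177868 ≈ -1.1638)
t = -564462606279/33588934 (t = -6*(-78184043/67177868 + 2802) = -6*188154202093/67177868 = -564462606279/33588934 ≈ -16805.)
t - c(52) = -564462606279/33588934 - 42*52 = -564462606279/33588934 - 1*2184 = -564462606279/33588934 - 2184 = -637820838135/33588934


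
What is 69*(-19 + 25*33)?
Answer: 55614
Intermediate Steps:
69*(-19 + 25*33) = 69*(-19 + 825) = 69*806 = 55614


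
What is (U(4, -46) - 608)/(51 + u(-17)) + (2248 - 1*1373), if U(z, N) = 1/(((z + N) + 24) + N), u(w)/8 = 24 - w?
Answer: 21185087/24256 ≈ 873.40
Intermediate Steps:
u(w) = 192 - 8*w (u(w) = 8*(24 - w) = 192 - 8*w)
U(z, N) = 1/(24 + z + 2*N) (U(z, N) = 1/(((N + z) + 24) + N) = 1/((24 + N + z) + N) = 1/(24 + z + 2*N))
(U(4, -46) - 608)/(51 + u(-17)) + (2248 - 1*1373) = (1/(24 + 4 + 2*(-46)) - 608)/(51 + (192 - 8*(-17))) + (2248 - 1*1373) = (1/(24 + 4 - 92) - 608)/(51 + (192 + 136)) + (2248 - 1373) = (1/(-64) - 608)/(51 + 328) + 875 = (-1/64 - 608)/379 + 875 = -38913/64*1/379 + 875 = -38913/24256 + 875 = 21185087/24256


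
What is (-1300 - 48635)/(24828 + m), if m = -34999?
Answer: 49935/10171 ≈ 4.9095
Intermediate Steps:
(-1300 - 48635)/(24828 + m) = (-1300 - 48635)/(24828 - 34999) = -49935/(-10171) = -49935*(-1/10171) = 49935/10171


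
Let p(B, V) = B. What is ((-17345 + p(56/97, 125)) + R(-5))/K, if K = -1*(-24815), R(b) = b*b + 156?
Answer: -237836/343865 ≈ -0.69166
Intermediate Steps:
R(b) = 156 + b² (R(b) = b² + 156 = 156 + b²)
K = 24815
((-17345 + p(56/97, 125)) + R(-5))/K = ((-17345 + 56/97) + (156 + (-5)²))/24815 = ((-17345 + 56*(1/97)) + (156 + 25))*(1/24815) = ((-17345 + 56/97) + 181)*(1/24815) = (-1682409/97 + 181)*(1/24815) = -1664852/97*1/24815 = -237836/343865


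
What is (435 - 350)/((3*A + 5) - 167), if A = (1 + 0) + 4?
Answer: -85/147 ≈ -0.57823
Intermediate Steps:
A = 5 (A = 1 + 4 = 5)
(435 - 350)/((3*A + 5) - 167) = (435 - 350)/((3*5 + 5) - 167) = 85/((15 + 5) - 167) = 85/(20 - 167) = 85/(-147) = 85*(-1/147) = -85/147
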